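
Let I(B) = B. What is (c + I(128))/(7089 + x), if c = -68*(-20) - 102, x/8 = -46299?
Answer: -154/40367 ≈ -0.0038150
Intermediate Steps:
x = -370392 (x = 8*(-46299) = -370392)
c = 1258 (c = 1360 - 102 = 1258)
(c + I(128))/(7089 + x) = (1258 + 128)/(7089 - 370392) = 1386/(-363303) = 1386*(-1/363303) = -154/40367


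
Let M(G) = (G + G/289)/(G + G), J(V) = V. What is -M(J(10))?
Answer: -145/289 ≈ -0.50173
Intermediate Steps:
M(G) = 145/289 (M(G) = (G + G*(1/289))/((2*G)) = (G + G/289)*(1/(2*G)) = (290*G/289)*(1/(2*G)) = 145/289)
-M(J(10)) = -1*145/289 = -145/289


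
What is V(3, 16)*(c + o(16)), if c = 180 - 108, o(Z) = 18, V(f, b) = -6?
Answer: -540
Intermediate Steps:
c = 72
V(3, 16)*(c + o(16)) = -6*(72 + 18) = -6*90 = -540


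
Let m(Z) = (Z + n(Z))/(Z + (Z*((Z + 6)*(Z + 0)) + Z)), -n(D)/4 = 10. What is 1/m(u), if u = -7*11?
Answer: 140371/39 ≈ 3599.3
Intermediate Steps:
n(D) = -40 (n(D) = -4*10 = -40)
u = -77
m(Z) = (-40 + Z)/(2*Z + Z²*(6 + Z)) (m(Z) = (Z - 40)/(Z + (Z*((Z + 6)*(Z + 0)) + Z)) = (-40 + Z)/(Z + (Z*((6 + Z)*Z) + Z)) = (-40 + Z)/(Z + (Z*(Z*(6 + Z)) + Z)) = (-40 + Z)/(Z + (Z²*(6 + Z) + Z)) = (-40 + Z)/(Z + (Z + Z²*(6 + Z))) = (-40 + Z)/(2*Z + Z²*(6 + Z)))
1/m(u) = 1/((-40 - 77)/((-77)*(2 + (-77)² + 6*(-77)))) = 1/(-1/77*(-117)/(2 + 5929 - 462)) = 1/(-1/77*(-117)/5469) = 1/(-1/77*1/5469*(-117)) = 1/(39/140371) = 140371/39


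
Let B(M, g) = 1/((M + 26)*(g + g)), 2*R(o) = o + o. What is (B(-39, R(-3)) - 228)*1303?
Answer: -23171249/78 ≈ -2.9707e+5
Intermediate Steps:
R(o) = o (R(o) = (o + o)/2 = (2*o)/2 = o)
B(M, g) = 1/(2*g*(26 + M)) (B(M, g) = 1/((26 + M)*(2*g)) = 1/(2*g*(26 + M)))
(B(-39, R(-3)) - 228)*1303 = ((1/2)/(-3*(26 - 39)) - 228)*1303 = ((1/2)*(-1/3)/(-13) - 228)*1303 = ((1/2)*(-1/3)*(-1/13) - 228)*1303 = (1/78 - 228)*1303 = -17783/78*1303 = -23171249/78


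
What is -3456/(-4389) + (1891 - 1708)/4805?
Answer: 5803089/7029715 ≈ 0.82551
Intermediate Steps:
-3456/(-4389) + (1891 - 1708)/4805 = -3456*(-1/4389) + 183*(1/4805) = 1152/1463 + 183/4805 = 5803089/7029715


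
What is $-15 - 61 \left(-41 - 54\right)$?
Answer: $5780$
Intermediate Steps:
$-15 - 61 \left(-41 - 54\right) = -15 - -5795 = -15 + 5795 = 5780$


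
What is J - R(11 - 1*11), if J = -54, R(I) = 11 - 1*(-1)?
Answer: -66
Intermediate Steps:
R(I) = 12 (R(I) = 11 + 1 = 12)
J - R(11 - 1*11) = -54 - 1*12 = -54 - 12 = -66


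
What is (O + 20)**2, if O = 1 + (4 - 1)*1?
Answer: 576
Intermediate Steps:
O = 4 (O = 1 + 3*1 = 1 + 3 = 4)
(O + 20)**2 = (4 + 20)**2 = 24**2 = 576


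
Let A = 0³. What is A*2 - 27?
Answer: -27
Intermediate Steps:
A = 0
A*2 - 27 = 0*2 - 27 = 0 - 27 = -27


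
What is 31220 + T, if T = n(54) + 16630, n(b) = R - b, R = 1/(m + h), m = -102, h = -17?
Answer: 5687723/119 ≈ 47796.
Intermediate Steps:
R = -1/119 (R = 1/(-102 - 17) = 1/(-119) = -1/119 ≈ -0.0084034)
n(b) = -1/119 - b
T = 1972543/119 (T = (-1/119 - 1*54) + 16630 = (-1/119 - 54) + 16630 = -6427/119 + 16630 = 1972543/119 ≈ 16576.)
31220 + T = 31220 + 1972543/119 = 5687723/119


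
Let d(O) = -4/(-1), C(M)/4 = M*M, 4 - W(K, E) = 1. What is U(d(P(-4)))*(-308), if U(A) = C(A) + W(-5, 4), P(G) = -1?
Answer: -20636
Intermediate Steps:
W(K, E) = 3 (W(K, E) = 4 - 1*1 = 4 - 1 = 3)
C(M) = 4*M² (C(M) = 4*(M*M) = 4*M²)
d(O) = 4 (d(O) = -4*(-1) = 4)
U(A) = 3 + 4*A² (U(A) = 4*A² + 3 = 3 + 4*A²)
U(d(P(-4)))*(-308) = (3 + 4*4²)*(-308) = (3 + 4*16)*(-308) = (3 + 64)*(-308) = 67*(-308) = -20636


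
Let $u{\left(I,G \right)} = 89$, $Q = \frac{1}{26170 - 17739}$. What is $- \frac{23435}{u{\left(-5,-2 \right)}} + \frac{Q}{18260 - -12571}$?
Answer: $- \frac{6091603932946}{23134318329} \approx -263.31$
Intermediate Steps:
$Q = \frac{1}{8431} \approx 0.00011861$
$- \frac{23435}{u{\left(-5,-2 \right)}} + \frac{Q}{18260 - -12571} = - \frac{23435}{89} + \frac{1}{8431 \left(18260 - -12571\right)} = \left(-23435\right) \frac{1}{89} + \frac{1}{8431 \left(18260 + 12571\right)} = - \frac{23435}{89} + \frac{1}{8431 \cdot 30831} = - \frac{23435}{89} + \frac{1}{8431} \cdot \frac{1}{30831} = - \frac{23435}{89} + \frac{1}{259936161} = - \frac{6091603932946}{23134318329}$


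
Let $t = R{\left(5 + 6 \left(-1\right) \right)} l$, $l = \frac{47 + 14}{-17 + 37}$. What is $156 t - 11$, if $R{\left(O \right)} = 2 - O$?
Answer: $\frac{7082}{5} \approx 1416.4$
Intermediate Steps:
$l = \frac{61}{20} \approx 3.05$
$t = \frac{183}{20}$ ($t = \left(2 - \left(5 + 6 \left(-1\right)\right)\right) \frac{61}{20} = \left(2 - \left(5 - 6\right)\right) \frac{61}{20} = \left(2 - -1\right) \frac{61}{20} = \left(2 + 1\right) \frac{61}{20} = 3 \cdot \frac{61}{20} = \frac{183}{20} \approx 9.15$)
$156 t - 11 = 156 \cdot \frac{183}{20} - 11 = \frac{7137}{5} - 11 = \frac{7082}{5}$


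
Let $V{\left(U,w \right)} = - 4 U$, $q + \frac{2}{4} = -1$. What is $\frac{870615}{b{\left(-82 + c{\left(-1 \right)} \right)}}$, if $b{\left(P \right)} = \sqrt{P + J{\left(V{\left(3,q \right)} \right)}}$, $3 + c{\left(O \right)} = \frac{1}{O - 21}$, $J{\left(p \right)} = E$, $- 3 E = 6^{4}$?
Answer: $- \frac{174123 i \sqrt{10010}}{455} \approx - 38288.0 i$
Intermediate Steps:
$q = - \frac{3}{2}$ ($q = - \frac{1}{2} - 1 = - \frac{3}{2} \approx -1.5$)
$E = -432$ ($E = - \frac{6^{4}}{3} = \left(- \frac{1}{3}\right) 1296 = -432$)
$J{\left(p \right)} = -432$
$c{\left(O \right)} = -3 + \frac{1}{-21 + O}$ ($c{\left(O \right)} = -3 + \frac{1}{O - 21} = -3 + \frac{1}{-21 + O}$)
$b{\left(P \right)} = \sqrt{-432 + P}$ ($b{\left(P \right)} = \sqrt{P - 432} = \sqrt{-432 + P}$)
$\frac{870615}{b{\left(-82 + c{\left(-1 \right)} \right)}} = \frac{870615}{\sqrt{-432 - \left(82 - \frac{64 - -3}{-21 - 1}\right)}} = \frac{870615}{\sqrt{-432 - \left(82 - \frac{64 + 3}{-22}\right)}} = \frac{870615}{\sqrt{-432 - \frac{1871}{22}}} = \frac{870615}{\sqrt{- \frac{11375}{22}}} = \frac{870615}{\frac{5}{22} i \sqrt{10010}} = 870615 \left(- \frac{i \sqrt{10010}}{2275}\right) = - \frac{174123 i \sqrt{10010}}{455}$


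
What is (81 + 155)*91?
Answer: 21476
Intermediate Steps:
(81 + 155)*91 = 236*91 = 21476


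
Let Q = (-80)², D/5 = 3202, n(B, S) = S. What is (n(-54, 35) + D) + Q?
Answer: 22445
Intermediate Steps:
D = 16010 (D = 5*3202 = 16010)
Q = 6400
(n(-54, 35) + D) + Q = (35 + 16010) + 6400 = 16045 + 6400 = 22445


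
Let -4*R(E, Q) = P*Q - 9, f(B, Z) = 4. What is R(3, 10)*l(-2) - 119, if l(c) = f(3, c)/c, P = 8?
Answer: -167/2 ≈ -83.500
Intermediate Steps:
R(E, Q) = 9/4 - 2*Q (R(E, Q) = -(8*Q - 9)/4 = -(-9 + 8*Q)/4 = 9/4 - 2*Q)
l(c) = 4/c
R(3, 10)*l(-2) - 119 = (9/4 - 2*10)*(4/(-2)) - 119 = (9/4 - 20)*(4*(-½)) - 119 = -71/4*(-2) - 119 = 71/2 - 119 = -167/2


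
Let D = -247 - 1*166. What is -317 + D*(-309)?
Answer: 127300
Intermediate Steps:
D = -413 (D = -247 - 166 = -413)
-317 + D*(-309) = -317 - 413*(-309) = -317 + 127617 = 127300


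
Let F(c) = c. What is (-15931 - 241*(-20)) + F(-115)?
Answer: -11226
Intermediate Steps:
(-15931 - 241*(-20)) + F(-115) = (-15931 - 241*(-20)) - 115 = (-15931 + 4820) - 115 = -11111 - 115 = -11226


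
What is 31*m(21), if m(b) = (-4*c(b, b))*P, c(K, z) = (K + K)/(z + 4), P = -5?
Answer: 5208/5 ≈ 1041.6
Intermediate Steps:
c(K, z) = 2*K/(4 + z) (c(K, z) = (2*K)/(4 + z) = 2*K/(4 + z))
m(b) = 40*b/(4 + b) (m(b) = -8*b/(4 + b)*(-5) = 40*b/(4 + b))
31*m(21) = 31*(40*21/(4 + 21)) = 31*(40*21/25) = 31*(40*21*(1/25)) = 31*(168/5) = 5208/5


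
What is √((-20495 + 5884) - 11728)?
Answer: I*√26339 ≈ 162.29*I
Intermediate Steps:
√((-20495 + 5884) - 11728) = √(-14611 - 11728) = √(-26339) = I*√26339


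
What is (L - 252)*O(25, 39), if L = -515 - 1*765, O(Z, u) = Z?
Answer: -38300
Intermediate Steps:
L = -1280 (L = -515 - 765 = -1280)
(L - 252)*O(25, 39) = (-1280 - 252)*25 = -1532*25 = -38300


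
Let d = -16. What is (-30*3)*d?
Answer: 1440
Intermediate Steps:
(-30*3)*d = -30*3*(-16) = -90*(-16) = 1440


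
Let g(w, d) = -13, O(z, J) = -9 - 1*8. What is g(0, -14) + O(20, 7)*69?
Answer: -1186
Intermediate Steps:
O(z, J) = -17 (O(z, J) = -9 - 8 = -17)
g(0, -14) + O(20, 7)*69 = -13 - 17*69 = -13 - 1173 = -1186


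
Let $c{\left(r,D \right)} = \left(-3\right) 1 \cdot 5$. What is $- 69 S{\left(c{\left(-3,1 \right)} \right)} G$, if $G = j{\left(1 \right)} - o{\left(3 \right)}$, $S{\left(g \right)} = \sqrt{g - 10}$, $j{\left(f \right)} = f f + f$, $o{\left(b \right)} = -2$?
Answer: $- 1380 i \approx - 1380.0 i$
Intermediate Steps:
$j{\left(f \right)} = f + f^{2}$ ($j{\left(f \right)} = f^{2} + f = f + f^{2}$)
$c{\left(r,D \right)} = -15$ ($c{\left(r,D \right)} = \left(-3\right) 5 = -15$)
$S{\left(g \right)} = \sqrt{-10 + g}$
$G = 4$ ($G = 1 \left(1 + 1\right) - -2 = 1 \cdot 2 + 2 = 2 + 2 = 4$)
$- 69 S{\left(c{\left(-3,1 \right)} \right)} G = - 69 \sqrt{-10 - 15} \cdot 4 = - 69 \sqrt{-25} \cdot 4 = - 69 \cdot 5 i 4 = - 345 i 4 = - 1380 i$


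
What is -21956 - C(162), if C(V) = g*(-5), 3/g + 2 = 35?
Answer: -241511/11 ≈ -21956.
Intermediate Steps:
g = 1/11 (g = 3/(-2 + 35) = 3/33 = 3*(1/33) = 1/11 ≈ 0.090909)
C(V) = -5/11 (C(V) = (1/11)*(-5) = -5/11)
-21956 - C(162) = -21956 - 1*(-5/11) = -21956 + 5/11 = -241511/11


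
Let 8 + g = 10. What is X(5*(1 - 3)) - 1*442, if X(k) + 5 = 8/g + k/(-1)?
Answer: -433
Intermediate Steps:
g = 2 (g = -8 + 10 = 2)
X(k) = -1 - k (X(k) = -5 + (8/2 + k/(-1)) = -5 + (8*(1/2) + k*(-1)) = -5 + (4 - k) = -1 - k)
X(5*(1 - 3)) - 1*442 = (-1 - 5*(1 - 3)) - 1*442 = (-1 - 5*(-2)) - 442 = (-1 - 1*(-10)) - 442 = (-1 + 10) - 442 = 9 - 442 = -433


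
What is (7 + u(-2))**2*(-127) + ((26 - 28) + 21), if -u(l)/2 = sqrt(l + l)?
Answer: -4172 + 7112*I ≈ -4172.0 + 7112.0*I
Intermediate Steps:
u(l) = -2*sqrt(2)*sqrt(l) (u(l) = -2*sqrt(l + l) = -2*sqrt(2)*sqrt(l))
(7 + u(-2))**2*(-127) + ((26 - 28) + 21) = (7 - 2*sqrt(2)*sqrt(-2))**2*(-127) + ((26 - 28) + 21) = (7 - 2*sqrt(2)*I*sqrt(2))**2*(-127) + (-2 + 21) = (7 - 4*I)**2*(-127) + 19 = -127*(7 - 4*I)**2 + 19 = 19 - 127*(7 - 4*I)**2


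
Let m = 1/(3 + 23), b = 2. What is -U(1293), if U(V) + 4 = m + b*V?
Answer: -67133/26 ≈ -2582.0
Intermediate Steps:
m = 1/26 ≈ 0.038462
U(V) = -103/26 + 2*V (U(V) = -4 + (1/26 + 2*V) = -103/26 + 2*V)
-U(1293) = -(-103/26 + 2*1293) = -(-103/26 + 2586) = -1*67133/26 = -67133/26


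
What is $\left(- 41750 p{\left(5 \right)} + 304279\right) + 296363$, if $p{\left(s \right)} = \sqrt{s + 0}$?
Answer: $600642 - 41750 \sqrt{5} \approx 5.0729 \cdot 10^{5}$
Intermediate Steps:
$p{\left(s \right)} = \sqrt{s}$
$\left(- 41750 p{\left(5 \right)} + 304279\right) + 296363 = \left(- 41750 \sqrt{5} + 304279\right) + 296363 = \left(304279 - 41750 \sqrt{5}\right) + 296363 = 600642 - 41750 \sqrt{5}$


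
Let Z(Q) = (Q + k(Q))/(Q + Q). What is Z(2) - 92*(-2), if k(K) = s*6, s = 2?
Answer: 375/2 ≈ 187.50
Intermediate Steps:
k(K) = 12 (k(K) = 2*6 = 12)
Z(Q) = (12 + Q)/(2*Q) (Z(Q) = (Q + 12)/(Q + Q) = (12 + Q)/((2*Q)) = (12 + Q)*(1/(2*Q)) = (12 + Q)/(2*Q))
Z(2) - 92*(-2) = (½)*(12 + 2)/2 - 92*(-2) = (½)*(½)*14 - 23*(-8) = 7/2 + 184 = 375/2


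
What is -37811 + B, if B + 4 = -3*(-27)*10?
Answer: -37005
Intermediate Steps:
B = 806 (B = -4 - 3*(-27)*10 = -4 + 81*10 = -4 + 810 = 806)
-37811 + B = -37811 + 806 = -37005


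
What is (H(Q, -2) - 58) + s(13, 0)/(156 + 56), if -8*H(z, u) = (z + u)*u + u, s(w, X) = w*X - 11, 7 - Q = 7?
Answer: -3090/53 ≈ -58.302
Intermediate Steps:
Q = 0 (Q = 7 - 1*7 = 7 - 7 = 0)
s(w, X) = -11 + X*w (s(w, X) = X*w - 11 = -11 + X*w)
H(z, u) = -u/8 - u*(u + z)/8 (H(z, u) = -((z + u)*u + u)/8 = -((u + z)*u + u)/8 = -(u*(u + z) + u)/8 = -(u + u*(u + z))/8 = -u/8 - u*(u + z)/8)
(H(Q, -2) - 58) + s(13, 0)/(156 + 56) = (-⅛*(-2)*(1 - 2 + 0) - 58) + (-11 + 0*13)/(156 + 56) = (-⅛*(-2)*(-1) - 58) + (-11 + 0)/212 = (-¼ - 58) - 11*1/212 = -233/4 - 11/212 = -3090/53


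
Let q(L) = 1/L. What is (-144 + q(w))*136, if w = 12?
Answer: -58718/3 ≈ -19573.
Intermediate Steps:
q(L) = 1/L
(-144 + q(w))*136 = (-144 + 1/12)*136 = -1727/12*136 = -58718/3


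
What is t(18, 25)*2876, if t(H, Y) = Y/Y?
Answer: 2876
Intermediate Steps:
t(H, Y) = 1
t(18, 25)*2876 = 1*2876 = 2876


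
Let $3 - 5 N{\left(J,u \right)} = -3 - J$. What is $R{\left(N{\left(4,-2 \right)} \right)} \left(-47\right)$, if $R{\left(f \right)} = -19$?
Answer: $893$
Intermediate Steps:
$N{\left(J,u \right)} = \frac{6}{5} + \frac{J}{5}$ ($N{\left(J,u \right)} = \frac{3}{5} - \frac{-3 - J}{5} = \frac{3}{5} + \left(\frac{3}{5} + \frac{J}{5}\right) = \frac{6}{5} + \frac{J}{5}$)
$R{\left(N{\left(4,-2 \right)} \right)} \left(-47\right) = \left(-19\right) \left(-47\right) = 893$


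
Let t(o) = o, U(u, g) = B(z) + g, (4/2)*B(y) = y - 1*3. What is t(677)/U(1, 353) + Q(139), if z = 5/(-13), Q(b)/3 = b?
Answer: 1913240/4567 ≈ 418.93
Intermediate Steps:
Q(b) = 3*b
z = -5/13 (z = 5*(-1/13) = -5/13 ≈ -0.38462)
B(y) = -3/2 + y/2 (B(y) = (y - 1*3)/2 = (y - 3)/2 = (-3 + y)/2 = -3/2 + y/2)
U(u, g) = -22/13 + g (U(u, g) = (-3/2 + (½)*(-5/13)) + g = (-3/2 - 5/26) + g = -22/13 + g)
t(677)/U(1, 353) + Q(139) = 677/(-22/13 + 353) + 3*139 = 677/(4567/13) + 417 = 677*(13/4567) + 417 = 8801/4567 + 417 = 1913240/4567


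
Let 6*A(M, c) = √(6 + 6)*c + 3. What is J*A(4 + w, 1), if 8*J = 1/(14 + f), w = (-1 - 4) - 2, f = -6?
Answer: 1/128 + √3/192 ≈ 0.016834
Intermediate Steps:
w = -7 (w = -5 - 2 = -7)
A(M, c) = ½ + c*√3/3 (A(M, c) = (√(6 + 6)*c + 3)/6 = (√12*c + 3)/6 = ((2*√3)*c + 3)/6 = (2*c*√3 + 3)/6 = (3 + 2*c*√3)/6 = ½ + c*√3/3)
J = 1/64 (J = 1/(8*(14 - 6)) = (⅛)/8 = (⅛)*(⅛) = 1/64 ≈ 0.015625)
J*A(4 + w, 1) = (½ + (⅓)*1*√3)/64 = (½ + √3/3)/64 = 1/128 + √3/192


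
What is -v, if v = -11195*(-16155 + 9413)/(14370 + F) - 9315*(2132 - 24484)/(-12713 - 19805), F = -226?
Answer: 122638848325/114983648 ≈ 1066.6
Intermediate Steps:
v = -122638848325/114983648 (v = -11195*(-16155 + 9413)/(14370 - 226) - 9315*(2132 - 24484)/(-12713 - 19805) = -11195/(14144/(-6742)) - 9315/((-32518/(-22352))) = -11195/(14144*(-1/6742)) - 9315/((-32518*(-1/22352))) = -11195/(-7072/3371) - 9315/16259/11176 = -11195*(-3371/7072) - 9315*11176/16259 = 37738345/7072 - 104104440/16259 = -122638848325/114983648 ≈ -1066.6)
-v = -1*(-122638848325/114983648) = 122638848325/114983648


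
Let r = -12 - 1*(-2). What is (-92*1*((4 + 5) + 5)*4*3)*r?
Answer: 154560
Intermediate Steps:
r = -10 (r = -12 + 2 = -10)
(-92*1*((4 + 5) + 5)*4*3)*r = -92*1*((4 + 5) + 5)*4*3*(-10) = -92*1*(9 + 5)*12*(-10) = -92*1*14*12*(-10) = -1288*12*(-10) = -92*168*(-10) = -15456*(-10) = 154560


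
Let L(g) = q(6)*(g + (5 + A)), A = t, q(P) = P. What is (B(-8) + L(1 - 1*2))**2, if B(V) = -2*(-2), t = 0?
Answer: 784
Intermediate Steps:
A = 0
L(g) = 30 + 6*g (L(g) = 6*(g + (5 + 0)) = 6*(g + 5) = 6*(5 + g) = 30 + 6*g)
B(V) = 4
(B(-8) + L(1 - 1*2))**2 = (4 + (30 + 6*(1 - 1*2)))**2 = (4 + (30 + 6*(1 - 2)))**2 = (4 + (30 + 6*(-1)))**2 = (4 + (30 - 6))**2 = (4 + 24)**2 = 28**2 = 784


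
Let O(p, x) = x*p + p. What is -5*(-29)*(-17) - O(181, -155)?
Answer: 25409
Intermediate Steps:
O(p, x) = p + p*x (O(p, x) = p*x + p = p + p*x)
-5*(-29)*(-17) - O(181, -155) = -5*(-29)*(-17) - 181*(1 - 155) = 145*(-17) - 181*(-154) = -2465 - 1*(-27874) = -2465 + 27874 = 25409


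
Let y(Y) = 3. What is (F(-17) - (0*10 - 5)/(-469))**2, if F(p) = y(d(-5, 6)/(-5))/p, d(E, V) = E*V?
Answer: 2226064/63568729 ≈ 0.035018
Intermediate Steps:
F(p) = 3/p
(F(-17) - (0*10 - 5)/(-469))**2 = (3/(-17) - (0*10 - 5)/(-469))**2 = (3*(-1/17) - (0 - 5)*(-1)/469)**2 = (-3/17 - (-5)*(-1)/469)**2 = (-3/17 - 1*5/469)**2 = (-3/17 - 5/469)**2 = (-1492/7973)**2 = 2226064/63568729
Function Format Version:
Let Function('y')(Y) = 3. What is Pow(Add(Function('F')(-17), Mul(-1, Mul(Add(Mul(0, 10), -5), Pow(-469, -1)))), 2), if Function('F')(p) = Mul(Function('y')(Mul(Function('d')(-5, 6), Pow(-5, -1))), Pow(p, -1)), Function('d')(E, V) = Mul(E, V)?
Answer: Rational(2226064, 63568729) ≈ 0.035018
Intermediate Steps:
Function('F')(p) = Mul(3, Pow(p, -1))
Pow(Add(Function('F')(-17), Mul(-1, Mul(Add(Mul(0, 10), -5), Pow(-469, -1)))), 2) = Pow(Add(Mul(3, Pow(-17, -1)), Mul(-1, Mul(Add(Mul(0, 10), -5), Pow(-469, -1)))), 2) = Pow(Add(Mul(3, Rational(-1, 17)), Mul(-1, Mul(Add(0, -5), Rational(-1, 469)))), 2) = Pow(Add(Rational(-3, 17), Mul(-1, Mul(-5, Rational(-1, 469)))), 2) = Pow(Add(Rational(-3, 17), Mul(-1, Rational(5, 469))), 2) = Pow(Add(Rational(-3, 17), Rational(-5, 469)), 2) = Pow(Rational(-1492, 7973), 2) = Rational(2226064, 63568729)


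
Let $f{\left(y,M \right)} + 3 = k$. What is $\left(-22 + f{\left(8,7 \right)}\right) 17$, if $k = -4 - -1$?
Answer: $-476$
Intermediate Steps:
$k = -3$ ($k = -4 + 1 = -3$)
$f{\left(y,M \right)} = -6$ ($f{\left(y,M \right)} = -3 - 3 = -6$)
$\left(-22 + f{\left(8,7 \right)}\right) 17 = \left(-22 - 6\right) 17 = \left(-28\right) 17 = -476$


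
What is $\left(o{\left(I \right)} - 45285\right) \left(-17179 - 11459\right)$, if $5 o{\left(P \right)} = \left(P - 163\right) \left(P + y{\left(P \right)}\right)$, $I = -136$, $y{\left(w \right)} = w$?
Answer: $\frac{4155287886}{5} \approx 8.3106 \cdot 10^{8}$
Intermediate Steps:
$o{\left(P \right)} = \frac{2 P \left(-163 + P\right)}{5}$ ($o{\left(P \right)} = \frac{\left(P - 163\right) \left(P + P\right)}{5} = \frac{\left(-163 + P\right) 2 P}{5} = \frac{2 P \left(-163 + P\right)}{5}$)
$\left(o{\left(I \right)} - 45285\right) \left(-17179 - 11459\right) = \left(\frac{2}{5} \left(-136\right) \left(-163 - 136\right) - 45285\right) \left(-17179 - 11459\right) = \left(\frac{2}{5} \left(-136\right) \left(-299\right) - 45285\right) \left(-28638\right) = \left(\frac{81328}{5} - 45285\right) \left(-28638\right) = \left(- \frac{145097}{5}\right) \left(-28638\right) = \frac{4155287886}{5}$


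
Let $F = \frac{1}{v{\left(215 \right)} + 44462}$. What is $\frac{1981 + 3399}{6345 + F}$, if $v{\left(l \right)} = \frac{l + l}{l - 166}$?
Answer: $\frac{11723385840}{13826186509} \approx 0.84791$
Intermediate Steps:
$v{\left(l \right)} = \frac{2 l}{-166 + l}$
$F = \frac{49}{2179068}$ ($F = \frac{1}{2 \cdot 215 \frac{1}{-166 + 215} + 44462} = \frac{1}{2 \cdot 215 \cdot \frac{1}{49} + 44462} = \frac{1}{\frac{430}{49} + 44462} = \frac{1}{\frac{2179068}{49}} = \frac{49}{2179068} \approx 2.2487 \cdot 10^{-5}$)
$\frac{1981 + 3399}{6345 + F} = \frac{1981 + 3399}{6345 + \frac{49}{2179068}} = \frac{5380}{\frac{13826186509}{2179068}} = 5380 \cdot \frac{2179068}{13826186509} = \frac{11723385840}{13826186509}$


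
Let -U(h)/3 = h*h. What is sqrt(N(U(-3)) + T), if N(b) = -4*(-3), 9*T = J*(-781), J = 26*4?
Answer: 2*I*sqrt(20279)/3 ≈ 94.936*I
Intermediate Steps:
U(h) = -3*h**2 (U(h) = -3*h*h = -3*h**2)
J = 104
T = -81224/9 (T = (104*(-781))/9 = (1/9)*(-81224) = -81224/9 ≈ -9024.9)
N(b) = 12
sqrt(N(U(-3)) + T) = sqrt(12 - 81224/9) = sqrt(-81116/9) = 2*I*sqrt(20279)/3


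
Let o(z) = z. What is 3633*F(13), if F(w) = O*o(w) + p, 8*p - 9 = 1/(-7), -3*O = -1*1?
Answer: 79061/4 ≈ 19765.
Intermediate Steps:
O = ⅓ (O = -(-1)/3 = -⅓*(-1) = ⅓ ≈ 0.33333)
p = 31/28 (p = 9/8 + (⅛)/(-7) = 9/8 + (⅛)*(-⅐) = 9/8 - 1/56 = 31/28 ≈ 1.1071)
F(w) = 31/28 + w/3 (F(w) = w/3 + 31/28 = 31/28 + w/3)
3633*F(13) = 3633*(31/28 + (⅓)*13) = 3633*(31/28 + 13/3) = 3633*(457/84) = 79061/4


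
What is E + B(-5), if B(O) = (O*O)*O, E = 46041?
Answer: 45916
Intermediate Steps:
B(O) = O³ (B(O) = O²*O = O³)
E + B(-5) = 46041 + (-5)³ = 46041 - 125 = 45916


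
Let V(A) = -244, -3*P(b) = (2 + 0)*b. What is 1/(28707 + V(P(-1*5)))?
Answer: 1/28463 ≈ 3.5133e-5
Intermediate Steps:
P(b) = -2*b/3 (P(b) = -(2 + 0)*b/3 = -2*b/3)
1/(28707 + V(P(-1*5))) = 1/(28707 - 244) = 1/28463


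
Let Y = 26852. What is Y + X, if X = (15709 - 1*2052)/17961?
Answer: 482302429/17961 ≈ 26853.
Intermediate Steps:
X = 13657/17961 (X = (15709 - 2052)*(1/17961) = 13657*(1/17961) = 13657/17961 ≈ 0.76037)
Y + X = 26852 + 13657/17961 = 482302429/17961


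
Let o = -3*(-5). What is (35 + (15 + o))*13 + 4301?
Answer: 5146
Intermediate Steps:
o = 15
(35 + (15 + o))*13 + 4301 = (35 + (15 + 15))*13 + 4301 = (35 + 30)*13 + 4301 = 65*13 + 4301 = 845 + 4301 = 5146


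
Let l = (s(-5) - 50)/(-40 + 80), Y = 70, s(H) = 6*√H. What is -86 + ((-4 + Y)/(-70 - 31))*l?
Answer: -17207/202 - 99*I*√5/1010 ≈ -85.183 - 0.21918*I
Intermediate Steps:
l = -5/4 + 3*I*√5/20 (l = (6*√(-5) - 50)/(-40 + 80) = (6*(I*√5) - 50)/40 = (6*I*√5 - 50)*(1/40) = (-50 + 6*I*√5)*(1/40) = -5/4 + 3*I*√5/20 ≈ -1.25 + 0.33541*I)
-86 + ((-4 + Y)/(-70 - 31))*l = -86 + ((-4 + 70)/(-70 - 31))*(-5/4 + 3*I*√5/20) = -86 + (66/(-101))*(-5/4 + 3*I*√5/20) = -86 + (66*(-1/101))*(-5/4 + 3*I*√5/20) = -86 - 66*(-5/4 + 3*I*√5/20)/101 = -86 + (165/202 - 99*I*√5/1010) = -17207/202 - 99*I*√5/1010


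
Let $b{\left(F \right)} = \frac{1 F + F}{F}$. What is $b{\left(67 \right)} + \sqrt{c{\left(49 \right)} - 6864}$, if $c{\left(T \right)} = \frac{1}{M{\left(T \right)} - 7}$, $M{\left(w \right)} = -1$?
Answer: $2 + \frac{i \sqrt{109826}}{4} \approx 2.0 + 82.85 i$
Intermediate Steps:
$c{\left(T \right)} = - \frac{1}{8}$ ($c{\left(T \right)} = \frac{1}{-1 - 7} = \frac{1}{-8} = - \frac{1}{8}$)
$b{\left(F \right)} = 2$ ($b{\left(F \right)} = \frac{F + F}{F} = \frac{2 F}{F} = 2$)
$b{\left(67 \right)} + \sqrt{c{\left(49 \right)} - 6864} = 2 + \sqrt{- \frac{1}{8} - 6864} = 2 + \sqrt{- \frac{54913}{8}} = 2 + \frac{i \sqrt{109826}}{4}$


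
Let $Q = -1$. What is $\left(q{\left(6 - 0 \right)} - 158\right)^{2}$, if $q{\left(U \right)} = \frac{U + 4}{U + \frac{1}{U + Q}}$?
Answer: $\frac{23503104}{961} \approx 24457.0$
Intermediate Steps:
$q{\left(U \right)} = \frac{4 + U}{U + \frac{1}{-1 + U}}$ ($q{\left(U \right)} = \frac{U + 4}{U + \frac{1}{U - 1}} = \frac{4 + U}{U + \frac{1}{-1 + U}}$)
$\left(q{\left(6 - 0 \right)} - 158\right)^{2} = \left(\frac{-4 + \left(6 - 0\right)^{2} + 3 \left(6 - 0\right)}{1 + \left(6 - 0\right)^{2} - \left(6 - 0\right)} - 158\right)^{2} = \left(\frac{-4 + \left(6 + 0\right)^{2} + 3 \left(6 + 0\right)}{1 + \left(6 + 0\right)^{2} - \left(6 + 0\right)} - 158\right)^{2} = \left(\frac{-4 + 6^{2} + 3 \cdot 6}{1 + 6^{2} - 6} - 158\right)^{2} = \left(\frac{-4 + 36 + 18}{1 + 36 - 6} - 158\right)^{2} = \left(\frac{1}{31} \cdot 50 - 158\right)^{2} = \left(\frac{50}{31} - 158\right)^{2} = \left(- \frac{4848}{31}\right)^{2} = \frac{23503104}{961}$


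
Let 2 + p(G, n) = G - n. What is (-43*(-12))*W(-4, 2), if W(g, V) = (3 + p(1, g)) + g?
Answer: 1032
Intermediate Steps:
p(G, n) = -2 + G - n (p(G, n) = -2 + (G - n) = -2 + G - n)
W(g, V) = 2 (W(g, V) = (3 + (-2 + 1 - g)) + g = (3 + (-1 - g)) + g = (2 - g) + g = 2)
(-43*(-12))*W(-4, 2) = -43*(-12)*2 = 516*2 = 1032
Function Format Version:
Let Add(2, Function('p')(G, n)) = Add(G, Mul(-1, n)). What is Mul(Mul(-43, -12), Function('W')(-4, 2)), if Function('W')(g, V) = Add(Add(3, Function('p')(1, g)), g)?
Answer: 1032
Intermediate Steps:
Function('p')(G, n) = Add(-2, G, Mul(-1, n)) (Function('p')(G, n) = Add(-2, Add(G, Mul(-1, n))) = Add(-2, G, Mul(-1, n)))
Function('W')(g, V) = 2 (Function('W')(g, V) = Add(Add(3, Add(-2, 1, Mul(-1, g))), g) = Add(Add(3, Add(-1, Mul(-1, g))), g) = Add(Add(2, Mul(-1, g)), g) = 2)
Mul(Mul(-43, -12), Function('W')(-4, 2)) = Mul(Mul(-43, -12), 2) = Mul(516, 2) = 1032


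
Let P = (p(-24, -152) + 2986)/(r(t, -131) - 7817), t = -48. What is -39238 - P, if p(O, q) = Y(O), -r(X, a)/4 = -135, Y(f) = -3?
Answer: -15027997/383 ≈ -39238.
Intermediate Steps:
r(X, a) = 540 (r(X, a) = -4*(-135) = 540)
p(O, q) = -3
P = -157/383 (P = (-3 + 2986)/(540 - 7817) = 2983/(-7277) = 2983*(-1/7277) = -157/383 ≈ -0.40992)
-39238 - P = -39238 - 1*(-157/383) = -39238 + 157/383 = -15027997/383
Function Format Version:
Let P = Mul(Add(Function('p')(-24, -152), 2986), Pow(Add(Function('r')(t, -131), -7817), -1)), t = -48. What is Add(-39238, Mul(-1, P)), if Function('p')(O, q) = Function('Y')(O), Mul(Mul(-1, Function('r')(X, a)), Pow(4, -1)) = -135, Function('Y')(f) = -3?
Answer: Rational(-15027997, 383) ≈ -39238.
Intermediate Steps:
Function('r')(X, a) = 540 (Function('r')(X, a) = Mul(-4, -135) = 540)
Function('p')(O, q) = -3
P = Rational(-157, 383) (P = Mul(Add(-3, 2986), Pow(Add(540, -7817), -1)) = Mul(2983, Pow(-7277, -1)) = Mul(2983, Rational(-1, 7277)) = Rational(-157, 383) ≈ -0.40992)
Add(-39238, Mul(-1, P)) = Add(-39238, Mul(-1, Rational(-157, 383))) = Add(-39238, Rational(157, 383)) = Rational(-15027997, 383)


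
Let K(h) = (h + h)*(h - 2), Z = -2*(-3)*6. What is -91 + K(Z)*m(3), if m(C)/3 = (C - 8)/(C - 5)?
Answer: 18269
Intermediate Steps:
Z = 36 (Z = 6*6 = 36)
K(h) = 2*h*(-2 + h) (K(h) = (2*h)*(-2 + h) = 2*h*(-2 + h))
m(C) = 3*(-8 + C)/(-5 + C) (m(C) = 3*((C - 8)/(C - 5)) = 3*((-8 + C)/(-5 + C)) = 3*(-8 + C)/(-5 + C))
-91 + K(Z)*m(3) = -91 + (2*36*(-2 + 36))*(3*(-8 + 3)/(-5 + 3)) = -91 + (2*36*34)*(3*(-5)/(-2)) = -91 + 2448*(3*(-½)*(-5)) = -91 + 2448*(15/2) = -91 + 18360 = 18269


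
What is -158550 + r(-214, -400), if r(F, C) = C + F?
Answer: -159164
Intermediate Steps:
-158550 + r(-214, -400) = -158550 + (-400 - 214) = -158550 - 614 = -159164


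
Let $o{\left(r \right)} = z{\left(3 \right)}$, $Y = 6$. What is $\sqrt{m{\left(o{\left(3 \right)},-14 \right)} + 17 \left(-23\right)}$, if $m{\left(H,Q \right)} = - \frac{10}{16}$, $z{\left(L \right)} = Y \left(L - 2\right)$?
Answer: $\frac{i \sqrt{6266}}{4} \approx 19.79 i$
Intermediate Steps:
$z{\left(L \right)} = -12 + 6 L$ ($z{\left(L \right)} = 6 \left(L - 2\right) = 6 \left(-2 + L\right) = -12 + 6 L$)
$o{\left(r \right)} = 6$ ($o{\left(r \right)} = -12 + 6 \cdot 3 = -12 + 18 = 6$)
$m{\left(H,Q \right)} = - \frac{5}{8}$ ($m{\left(H,Q \right)} = \left(-10\right) \frac{1}{16} = - \frac{5}{8}$)
$\sqrt{m{\left(o{\left(3 \right)},-14 \right)} + 17 \left(-23\right)} = \sqrt{- \frac{5}{8} + 17 \left(-23\right)} = \sqrt{- \frac{5}{8} - 391} = \sqrt{- \frac{3133}{8}} = \frac{i \sqrt{6266}}{4}$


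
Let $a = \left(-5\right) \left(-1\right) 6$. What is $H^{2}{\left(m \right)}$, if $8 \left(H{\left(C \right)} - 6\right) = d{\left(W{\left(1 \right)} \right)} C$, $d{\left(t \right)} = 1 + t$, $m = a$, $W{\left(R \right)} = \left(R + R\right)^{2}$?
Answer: $\frac{9801}{16} \approx 612.56$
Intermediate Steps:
$W{\left(R \right)} = 4 R^{2}$ ($W{\left(R \right)} = \left(2 R\right)^{2} = 4 R^{2}$)
$a = 30$ ($a = 5 \cdot 6 = 30$)
$m = 30$
$H{\left(C \right)} = 6 + \frac{5 C}{8}$ ($H{\left(C \right)} = 6 + \frac{\left(1 + 4 \cdot 1^{2}\right) C}{8} = 6 + \frac{\left(1 + 4 \cdot 1\right) C}{8} = 6 + \frac{\left(1 + 4\right) C}{8} = 6 + \frac{5 C}{8}$)
$H^{2}{\left(m \right)} = \left(6 + \frac{5}{8} \cdot 30\right)^{2} = \left(6 + \frac{75}{4}\right)^{2} = \left(\frac{99}{4}\right)^{2} = \frac{9801}{16}$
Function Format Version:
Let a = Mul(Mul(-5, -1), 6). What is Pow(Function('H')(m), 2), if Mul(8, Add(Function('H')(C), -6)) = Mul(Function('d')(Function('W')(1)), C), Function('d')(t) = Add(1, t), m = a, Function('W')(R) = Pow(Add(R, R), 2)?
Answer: Rational(9801, 16) ≈ 612.56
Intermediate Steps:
Function('W')(R) = Mul(4, Pow(R, 2)) (Function('W')(R) = Pow(Mul(2, R), 2) = Mul(4, Pow(R, 2)))
a = 30 (a = Mul(5, 6) = 30)
m = 30
Function('H')(C) = Add(6, Mul(Rational(5, 8), C)) (Function('H')(C) = Add(6, Mul(Rational(1, 8), Mul(Add(1, Mul(4, Pow(1, 2))), C))) = Add(6, Mul(Rational(1, 8), Mul(Add(1, Mul(4, 1)), C))) = Add(6, Mul(Rational(1, 8), Mul(Add(1, 4), C))) = Add(6, Mul(Rational(1, 8), Mul(5, C))) = Add(6, Mul(Rational(5, 8), C)))
Pow(Function('H')(m), 2) = Pow(Add(6, Mul(Rational(5, 8), 30)), 2) = Pow(Add(6, Rational(75, 4)), 2) = Pow(Rational(99, 4), 2) = Rational(9801, 16)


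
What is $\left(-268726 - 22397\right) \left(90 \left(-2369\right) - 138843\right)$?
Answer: $102490725519$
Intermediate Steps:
$\left(-268726 - 22397\right) \left(90 \left(-2369\right) - 138843\right) = - 291123 \left(-213210 - 138843\right) = \left(-291123\right) \left(-352053\right) = 102490725519$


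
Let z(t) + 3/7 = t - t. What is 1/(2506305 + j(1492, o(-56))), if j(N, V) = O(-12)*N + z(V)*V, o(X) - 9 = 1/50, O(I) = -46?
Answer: 350/853184197 ≈ 4.1023e-7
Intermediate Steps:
z(t) = -3/7 (z(t) = -3/7 + (t - t) = -3/7 + 0 = -3/7)
o(X) = 451/50 (o(X) = 9 + 1/50 = 451/50)
j(N, V) = -46*N - 3*V/7
1/(2506305 + j(1492, o(-56))) = 1/(2506305 + (-46*1492 - 3/7*451/50)) = 1/(2506305 + (-68632 - 1353/350)) = 1/(2506305 - 24022553/350) = 1/(853184197/350) = 350/853184197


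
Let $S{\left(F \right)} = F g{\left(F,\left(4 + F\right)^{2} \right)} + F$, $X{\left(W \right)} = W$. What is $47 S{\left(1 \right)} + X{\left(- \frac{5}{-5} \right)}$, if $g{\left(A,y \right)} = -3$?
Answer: $-93$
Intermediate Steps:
$S{\left(F \right)} = - 2 F$ ($S{\left(F \right)} = F \left(-3\right) + F = - 3 F + F = - 2 F$)
$47 S{\left(1 \right)} + X{\left(- \frac{5}{-5} \right)} = 47 \left(\left(-2\right) 1\right) - \frac{5}{-5} = 47 \left(-2\right) - -1 = -94 + 1 = -93$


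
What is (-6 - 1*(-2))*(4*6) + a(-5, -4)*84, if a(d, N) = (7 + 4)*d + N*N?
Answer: -3372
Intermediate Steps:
a(d, N) = N**2 + 11*d (a(d, N) = 11*d + N**2 = N**2 + 11*d)
(-6 - 1*(-2))*(4*6) + a(-5, -4)*84 = (-6 - 1*(-2))*(4*6) + ((-4)**2 + 11*(-5))*84 = (-6 + 2)*24 + (16 - 55)*84 = -4*24 - 39*84 = -96 - 3276 = -3372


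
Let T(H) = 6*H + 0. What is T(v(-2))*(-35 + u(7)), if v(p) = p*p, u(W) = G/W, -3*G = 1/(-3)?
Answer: -17632/21 ≈ -839.62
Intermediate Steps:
G = ⅑ (G = -⅓/(-3) = -⅓*(-⅓) = ⅑ ≈ 0.11111)
u(W) = 1/(9*W)
v(p) = p²
T(H) = 6*H
T(v(-2))*(-35 + u(7)) = (6*(-2)²)*(-35 + (⅑)/7) = (6*4)*(-35 + (⅑)*(⅐)) = 24*(-35 + 1/63) = 24*(-2204/63) = -17632/21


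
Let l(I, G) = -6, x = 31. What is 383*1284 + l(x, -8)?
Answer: 491766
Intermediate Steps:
383*1284 + l(x, -8) = 383*1284 - 6 = 491772 - 6 = 491766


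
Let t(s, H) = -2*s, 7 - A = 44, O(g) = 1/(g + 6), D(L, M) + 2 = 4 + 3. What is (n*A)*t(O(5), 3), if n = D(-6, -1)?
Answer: 370/11 ≈ 33.636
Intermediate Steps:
D(L, M) = 5 (D(L, M) = -2 + (4 + 3) = -2 + 7 = 5)
O(g) = 1/(6 + g)
A = -37 (A = 7 - 1*44 = 7 - 44 = -37)
n = 5
(n*A)*t(O(5), 3) = (5*(-37))*(-2/(6 + 5)) = -(-370)/11 = -185*(-2/11) = 370/11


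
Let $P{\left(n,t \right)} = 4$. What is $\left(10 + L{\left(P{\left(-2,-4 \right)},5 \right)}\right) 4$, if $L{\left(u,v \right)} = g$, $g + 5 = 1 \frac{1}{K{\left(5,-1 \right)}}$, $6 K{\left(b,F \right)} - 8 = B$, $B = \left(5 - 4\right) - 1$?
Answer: $23$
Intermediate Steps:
$B = 0$ ($B = 1 - 1 = 0$)
$K{\left(b,F \right)} = \frac{4}{3}$ ($K{\left(b,F \right)} = \frac{4}{3} + \frac{1}{6} \cdot 0 = \frac{4}{3} + 0 = \frac{4}{3}$)
$g = - \frac{17}{4}$ ($g = -5 + 1 \frac{1}{\frac{4}{3}} = -5 + 1 \cdot \frac{3}{4} = -5 + \frac{3}{4} = - \frac{17}{4} \approx -4.25$)
$L{\left(u,v \right)} = - \frac{17}{4}$
$\left(10 + L{\left(P{\left(-2,-4 \right)},5 \right)}\right) 4 = \left(10 - \frac{17}{4}\right) 4 = \frac{23}{4} \cdot 4 = 23$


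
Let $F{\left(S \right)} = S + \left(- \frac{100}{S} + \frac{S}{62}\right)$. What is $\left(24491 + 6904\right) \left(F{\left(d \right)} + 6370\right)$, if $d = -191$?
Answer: $\frac{2296275414615}{11842} \approx 1.9391 \cdot 10^{8}$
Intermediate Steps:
$F{\left(S \right)} = - \frac{100}{S} + \frac{63 S}{62}$ ($F{\left(S \right)} = S + \left(- \frac{100}{S} + S \frac{1}{62}\right) = S + \left(- \frac{100}{S} + \frac{S}{62}\right) = - \frac{100}{S} + \frac{63 S}{62}$)
$\left(24491 + 6904\right) \left(F{\left(d \right)} + 6370\right) = \left(24491 + 6904\right) \left(\left(- \frac{100}{-191} + \frac{63}{62} \left(-191\right)\right) + 6370\right) = 31395 \left(\left(\left(-100\right) \left(- \frac{1}{191}\right) - \frac{12033}{62}\right) + 6370\right) = 31395 \left(\left(\frac{100}{191} - \frac{12033}{62}\right) + 6370\right) = 31395 \left(- \frac{2292103}{11842} + 6370\right) = 31395 \cdot \frac{73141437}{11842} = \frac{2296275414615}{11842}$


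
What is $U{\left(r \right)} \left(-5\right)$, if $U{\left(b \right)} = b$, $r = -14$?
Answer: $70$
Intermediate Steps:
$U{\left(r \right)} \left(-5\right) = \left(-14\right) \left(-5\right) = 70$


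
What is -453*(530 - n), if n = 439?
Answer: -41223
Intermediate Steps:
-453*(530 - n) = -453*(530 - 1*439) = -453*(530 - 439) = -453*91 = -41223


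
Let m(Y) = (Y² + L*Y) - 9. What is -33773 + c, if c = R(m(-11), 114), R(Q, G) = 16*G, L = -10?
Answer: -31949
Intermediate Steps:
m(Y) = -9 + Y² - 10*Y (m(Y) = (Y² - 10*Y) - 9 = -9 + Y² - 10*Y)
c = 1824 (c = 16*114 = 1824)
-33773 + c = -33773 + 1824 = -31949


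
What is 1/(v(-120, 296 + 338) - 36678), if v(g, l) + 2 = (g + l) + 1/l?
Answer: -634/22929243 ≈ -2.7650e-5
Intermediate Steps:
v(g, l) = -2 + g + l + 1/l (v(g, l) = -2 + ((g + l) + 1/l) = -2 + (g + l + 1/l) = -2 + g + l + 1/l)
1/(v(-120, 296 + 338) - 36678) = 1/((-2 - 120 + (296 + 338) + 1/(296 + 338)) - 36678) = 1/((-2 - 120 + 634 + 1/634) - 36678) = 1/(324609/634 - 36678) = 1/(-22929243/634) = -634/22929243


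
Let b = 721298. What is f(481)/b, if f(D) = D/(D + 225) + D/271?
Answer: 469937/138003061148 ≈ 3.4053e-6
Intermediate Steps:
f(D) = D/271 + D/(225 + D) (f(D) = D/(225 + D) + D*(1/271) = D/(225 + D) + D/271 = D/271 + D/(225 + D))
f(481)/b = ((1/271)*481*(496 + 481)/(225 + 481))/721298 = ((1/271)*481*977/706)*(1/721298) = ((1/271)*481*(1/706)*977)*(1/721298) = (469937/191326)*(1/721298) = 469937/138003061148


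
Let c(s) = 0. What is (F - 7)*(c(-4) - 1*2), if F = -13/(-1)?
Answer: -12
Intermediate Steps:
F = 13 (F = -13*(-1) = 13)
(F - 7)*(c(-4) - 1*2) = (13 - 7)*(0 - 1*2) = 6*(0 - 2) = 6*(-2) = -12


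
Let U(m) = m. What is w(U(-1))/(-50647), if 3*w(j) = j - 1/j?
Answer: 0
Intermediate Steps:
w(j) = -1/(3*j) + j/3 (w(j) = (j - 1/j)/3 = -1/(3*j) + j/3)
w(U(-1))/(-50647) = ((1/3)*(-1 + (-1)**2)/(-1))/(-50647) = ((1/3)*(-1)*(-1 + 1))*(-1/50647) = ((1/3)*(-1)*0)*(-1/50647) = 0*(-1/50647) = 0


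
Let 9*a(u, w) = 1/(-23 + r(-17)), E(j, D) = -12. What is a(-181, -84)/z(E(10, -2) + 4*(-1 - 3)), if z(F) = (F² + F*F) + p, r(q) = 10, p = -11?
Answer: -1/182169 ≈ -5.4894e-6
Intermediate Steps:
a(u, w) = -1/117 (a(u, w) = 1/(9*(-23 + 10)) = (⅑)/(-13) = (⅑)*(-1/13) = -1/117)
z(F) = -11 + 2*F² (z(F) = (F² + F*F) - 11 = (F² + F²) - 11 = 2*F² - 11 = -11 + 2*F²)
a(-181, -84)/z(E(10, -2) + 4*(-1 - 3)) = -1/(117*(-11 + 2*(-12 + 4*(-1 - 3))²)) = -1/(117*(-11 + 2*(-12 + 4*(-4))²)) = -1/(117*(-11 + 2*(-12 - 16)²)) = -1/(117*(-11 + 2*(-28)²)) = -1/(117*(-11 + 2*784)) = -1/(117*(-11 + 1568)) = -1/117/1557 = -1/117*1/1557 = -1/182169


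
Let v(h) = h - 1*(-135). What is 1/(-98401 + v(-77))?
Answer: -1/98343 ≈ -1.0168e-5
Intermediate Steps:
v(h) = 135 + h (v(h) = h + 135 = 135 + h)
1/(-98401 + v(-77)) = 1/(-98401 + (135 - 77)) = 1/(-98401 + 58) = 1/(-98343) = -1/98343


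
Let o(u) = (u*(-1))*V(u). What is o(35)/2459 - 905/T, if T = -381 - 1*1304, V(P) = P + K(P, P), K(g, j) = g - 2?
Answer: -356981/828683 ≈ -0.43078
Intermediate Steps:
K(g, j) = -2 + g
V(P) = -2 + 2*P (V(P) = P + (-2 + P) = -2 + 2*P)
o(u) = -u*(-2 + 2*u) (o(u) = (u*(-1))*(-2 + 2*u) = (-u)*(-2 + 2*u) = -u*(-2 + 2*u))
T = -1685 (T = -381 - 1304 = -1685)
o(35)/2459 - 905/T = (2*35*(1 - 1*35))/2459 - 905/(-1685) = (2*35*(1 - 35))*(1/2459) - 905*(-1/1685) = (2*35*(-34))*(1/2459) + 181/337 = -2380*1/2459 + 181/337 = -2380/2459 + 181/337 = -356981/828683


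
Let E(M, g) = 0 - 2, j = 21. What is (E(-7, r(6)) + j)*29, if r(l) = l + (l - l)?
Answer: 551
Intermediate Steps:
r(l) = l (r(l) = l + 0 = l)
E(M, g) = -2
(E(-7, r(6)) + j)*29 = (-2 + 21)*29 = 19*29 = 551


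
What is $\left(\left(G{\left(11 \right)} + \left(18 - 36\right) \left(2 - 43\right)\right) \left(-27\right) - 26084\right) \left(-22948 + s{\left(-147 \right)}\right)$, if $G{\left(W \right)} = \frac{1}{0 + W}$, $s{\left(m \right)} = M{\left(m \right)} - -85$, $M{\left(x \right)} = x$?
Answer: $\frac{11646212370}{11} \approx 1.0587 \cdot 10^{9}$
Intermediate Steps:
$s{\left(m \right)} = 85 + m$ ($s{\left(m \right)} = m - -85 = m + 85 = 85 + m$)
$G{\left(W \right)} = \frac{1}{W}$
$\left(\left(G{\left(11 \right)} + \left(18 - 36\right) \left(2 - 43\right)\right) \left(-27\right) - 26084\right) \left(-22948 + s{\left(-147 \right)}\right) = \left(\left(\frac{1}{11} + \left(18 - 36\right) \left(2 - 43\right)\right) \left(-27\right) - 26084\right) \left(-22948 + \left(85 - 147\right)\right) = \left(\left(\frac{1}{11} - -738\right) \left(-27\right) - 26084\right) \left(-22948 - 62\right) = \left(\left(\frac{1}{11} + 738\right) \left(-27\right) - 26084\right) \left(-23010\right) = \left(\frac{8119}{11} \left(-27\right) - 26084\right) \left(-23010\right) = \left(- \frac{219213}{11} - 26084\right) \left(-23010\right) = \left(- \frac{506137}{11}\right) \left(-23010\right) = \frac{11646212370}{11}$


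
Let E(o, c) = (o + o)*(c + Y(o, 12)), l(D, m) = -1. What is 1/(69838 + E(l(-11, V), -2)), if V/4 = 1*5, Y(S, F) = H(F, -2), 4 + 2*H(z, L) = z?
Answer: 1/69834 ≈ 1.4320e-5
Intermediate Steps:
H(z, L) = -2 + z/2
Y(S, F) = -2 + F/2
V = 20 (V = 4*(1*5) = 4*5 = 20)
E(o, c) = 2*o*(4 + c) (E(o, c) = (o + o)*(c + (-2 + (½)*12)) = (2*o)*(c + (-2 + 6)) = (2*o)*(c + 4) = (2*o)*(4 + c) = 2*o*(4 + c))
1/(69838 + E(l(-11, V), -2)) = 1/(69838 + 2*(-1)*(4 - 2)) = 1/(69838 + 2*(-1)*2) = 1/(69838 - 4) = 1/69834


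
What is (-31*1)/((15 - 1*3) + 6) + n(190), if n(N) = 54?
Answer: 941/18 ≈ 52.278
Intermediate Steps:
(-31*1)/((15 - 1*3) + 6) + n(190) = (-31*1)/((15 - 1*3) + 6) + 54 = -31/((15 - 3) + 6) + 54 = -31/(12 + 6) + 54 = -31/18 + 54 = 941/18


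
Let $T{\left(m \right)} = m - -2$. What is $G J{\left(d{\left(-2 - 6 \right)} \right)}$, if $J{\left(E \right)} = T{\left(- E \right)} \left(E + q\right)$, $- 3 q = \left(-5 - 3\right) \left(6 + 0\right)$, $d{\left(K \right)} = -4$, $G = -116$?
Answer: $-8352$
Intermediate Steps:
$T{\left(m \right)} = 2 + m$ ($T{\left(m \right)} = m + 2 = 2 + m$)
$q = 16$ ($q = - \frac{\left(-5 - 3\right) \left(6 + 0\right)}{3} = - \frac{\left(-8\right) 6}{3} = \left(- \frac{1}{3}\right) \left(-48\right) = 16$)
$J{\left(E \right)} = \left(2 - E\right) \left(16 + E\right)$ ($J{\left(E \right)} = \left(2 - E\right) \left(E + 16\right) = \left(2 - E\right) \left(16 + E\right)$)
$G J{\left(d{\left(-2 - 6 \right)} \right)} = - 116 \left(- \left(-2 - 4\right) \left(16 - 4\right)\right) = - 116 \left(\left(-1\right) \left(-6\right) 12\right) = \left(-116\right) 72 = -8352$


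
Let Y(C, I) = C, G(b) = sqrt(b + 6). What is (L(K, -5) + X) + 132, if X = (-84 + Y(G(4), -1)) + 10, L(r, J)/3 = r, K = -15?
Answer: 13 + sqrt(10) ≈ 16.162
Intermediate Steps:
L(r, J) = 3*r
G(b) = sqrt(6 + b)
X = -74 + sqrt(10) (X = (-84 + sqrt(6 + 4)) + 10 = (-84 + sqrt(10)) + 10 = -74 + sqrt(10) ≈ -70.838)
(L(K, -5) + X) + 132 = (3*(-15) + (-74 + sqrt(10))) + 132 = (-45 + (-74 + sqrt(10))) + 132 = (-119 + sqrt(10)) + 132 = 13 + sqrt(10)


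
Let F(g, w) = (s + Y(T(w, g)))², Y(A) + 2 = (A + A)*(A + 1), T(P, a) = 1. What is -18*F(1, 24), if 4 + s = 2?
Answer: 0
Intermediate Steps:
s = -2 (s = -4 + 2 = -2)
Y(A) = -2 + 2*A*(1 + A) (Y(A) = -2 + (A + A)*(A + 1) = -2 + (2*A)*(1 + A) = -2 + 2*A*(1 + A))
F(g, w) = 0 (F(g, w) = (-2 + (-2 + 2*1 + 2*1²))² = (-2 + (-2 + 2 + 2*1))² = (-2 + (-2 + 2 + 2))² = (-2 + 2)² = 0² = 0)
-18*F(1, 24) = -18*0 = 0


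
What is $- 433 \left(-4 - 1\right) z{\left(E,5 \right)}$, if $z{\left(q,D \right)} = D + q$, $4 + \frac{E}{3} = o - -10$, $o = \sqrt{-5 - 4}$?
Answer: $49795 + 19485 i \approx 49795.0 + 19485.0 i$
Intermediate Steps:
$o = 3 i$ ($o = \sqrt{-9} = 3 i \approx 3.0 i$)
$E = 18 + 9 i$ ($E = -12 + 3 \left(3 i - -10\right) = -12 + 3 \left(3 i + 10\right) = -12 + 3 \left(10 + 3 i\right) = -12 + \left(30 + 9 i\right) = 18 + 9 i \approx 18.0 + 9.0 i$)
$- 433 \left(-4 - 1\right) z{\left(E,5 \right)} = - 433 \left(-4 - 1\right) \left(5 + \left(18 + 9 i\right)\right) = - 433 \left(- 5 \left(23 + 9 i\right)\right) = - 433 \left(-115 - 45 i\right) = 49795 + 19485 i$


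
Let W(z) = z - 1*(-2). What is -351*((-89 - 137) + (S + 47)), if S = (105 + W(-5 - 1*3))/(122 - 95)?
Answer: 61542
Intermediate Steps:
W(z) = 2 + z (W(z) = z + 2 = 2 + z)
S = 11/3 (S = (105 + (2 + (-5 - 1*3)))/(122 - 95) = (105 + (2 + (-5 - 3)))/27 = (105 + (2 - 8))*(1/27) = (105 - 6)*(1/27) = 99*(1/27) = 11/3 ≈ 3.6667)
-351*((-89 - 137) + (S + 47)) = -351*((-89 - 137) + (11/3 + 47)) = -351*(-226 + 152/3) = -351*(-526/3) = 61542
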